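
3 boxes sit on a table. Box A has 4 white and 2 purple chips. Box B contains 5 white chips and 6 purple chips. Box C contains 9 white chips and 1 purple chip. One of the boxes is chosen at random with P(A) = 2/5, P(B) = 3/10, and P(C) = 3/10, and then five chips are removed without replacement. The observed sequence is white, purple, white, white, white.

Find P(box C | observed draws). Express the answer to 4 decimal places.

Under each hypothesis, the probability of the observed sequence is: P(data | box A) = (4/6)(2/5)(3/4)(2/3)(1/2) = 0.066667; P(data | box B) = (5/11)(6/10)(4/9)(3/8)(2/7) = 0.012987; P(data | box C) = (9/10)(1/9)(8/8)(7/7)(6/6) = 0.1.
The prior-weighted likelihoods are 2/5 · 0.066667 = 0.026667, 3/10 · 0.012987 = 0.0038961, 3/10 · 0.1 = 0.03; summing to 0.060563.
Therefore the posterior P(box C | data) = (0.03) / (0.060563) = 0.49535.

0.4954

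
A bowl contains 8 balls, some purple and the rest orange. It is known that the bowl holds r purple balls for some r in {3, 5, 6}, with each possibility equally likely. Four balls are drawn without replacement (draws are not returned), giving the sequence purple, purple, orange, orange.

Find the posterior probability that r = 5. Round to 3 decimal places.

The likelihood of the observed sequence under each hypothesis: P(data | r = 3) = (3/8)(2/7)(5/6)(4/5) = 1/14; P(data | r = 5) = (5/8)(4/7)(3/6)(2/5) = 1/14; P(data | r = 6) = (6/8)(5/7)(2/6)(1/5) = 1/28.
Multiplying each by its prior: 1/3 · 1/14 = 1/42, 1/3 · 1/14 = 1/42, 1/3 · 1/28 = 1/84; summing to 5/84.
So P(r = 5 | data) = (1/42) / (5/84) = 2/5.

0.400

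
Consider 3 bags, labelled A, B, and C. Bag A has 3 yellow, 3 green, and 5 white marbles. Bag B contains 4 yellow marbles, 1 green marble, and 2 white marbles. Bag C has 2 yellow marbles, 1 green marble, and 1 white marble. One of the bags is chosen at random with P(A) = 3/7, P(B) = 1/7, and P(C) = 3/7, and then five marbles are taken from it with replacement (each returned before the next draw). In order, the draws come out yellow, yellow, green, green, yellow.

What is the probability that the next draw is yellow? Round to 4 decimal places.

0.4762

For each hypothesis, P(data | H) works out to: P(data | bag A) = (3/11)(3/11)(3/11)(3/11)(3/11) = 0.0015088; P(data | bag B) = (4/7)(4/7)(1/7)(1/7)(4/7) = 0.0038079; P(data | bag C) = (2/4)(2/4)(1/4)(1/4)(2/4) = 0.0078125.
Weighting by the prior gives 3/7 · 0.0015088 = 0.00064665, 1/7 · 0.0038079 = 0.00054399, 3/7 · 0.0078125 = 0.0033482; with total 0.0045389.
Dividing through by the total gives posterior P(bag A | data) = 0.14247, P(bag B | data) = 0.11985, P(bag C | data) = 0.73768.
So P(yellow next | data) = Σ P(yellow next | H) P(H | data) = (3/11)(0.14247) + (4/7)(0.11985) + (1/2)(0.73768) = 0.47618.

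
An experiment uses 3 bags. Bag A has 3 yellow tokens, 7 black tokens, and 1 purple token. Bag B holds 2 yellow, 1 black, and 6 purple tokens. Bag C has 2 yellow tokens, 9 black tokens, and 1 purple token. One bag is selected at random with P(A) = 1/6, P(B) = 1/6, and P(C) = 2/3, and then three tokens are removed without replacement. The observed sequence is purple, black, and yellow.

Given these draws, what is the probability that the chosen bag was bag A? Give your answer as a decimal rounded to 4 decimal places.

0.2130

Compute the likelihood of the observed sequence for each case: P(data | bag A) = (1/11)(7/10)(3/9) = 0.021212; P(data | bag B) = (6/9)(1/8)(2/7) = 0.02381; P(data | bag C) = (1/12)(9/11)(2/10) = 0.013636.
Weighting by the prior gives 1/6 · 0.021212 = 0.0035354, 1/6 · 0.02381 = 0.0039683, 2/3 · 0.013636 = 0.0090909; these sum to 0.016595.
So P(bag A | data) = (0.0035354) / (0.016595) = 0.21304.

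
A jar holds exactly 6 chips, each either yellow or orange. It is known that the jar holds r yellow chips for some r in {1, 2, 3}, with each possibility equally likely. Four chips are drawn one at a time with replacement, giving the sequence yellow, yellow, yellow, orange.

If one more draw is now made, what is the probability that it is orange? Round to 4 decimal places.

The likelihood of the observed sequence under each hypothesis: P(data | r = 1) = (1/6)(1/6)(1/6)(5/6) = 0.003858; P(data | r = 2) = (2/6)(2/6)(2/6)(4/6) = 0.024691; P(data | r = 3) = (3/6)(3/6)(3/6)(3/6) = 0.0625.
The prior-weighted likelihoods are 1/3 · 0.003858 = 0.001286, 1/3 · 0.024691 = 0.0082305, 1/3 · 0.0625 = 0.020833; summing to 0.03035.
Normalising, the posterior is P(r = 1 | data) = 0.042373, P(r = 2 | data) = 0.27119, P(r = 3 | data) = 0.68644.
So P(orange next | data) = Σ P(orange next | H) P(H | data) = (5/6)(0.042373) + (2/3)(0.27119) + (1/2)(0.68644) = 0.55932.

0.5593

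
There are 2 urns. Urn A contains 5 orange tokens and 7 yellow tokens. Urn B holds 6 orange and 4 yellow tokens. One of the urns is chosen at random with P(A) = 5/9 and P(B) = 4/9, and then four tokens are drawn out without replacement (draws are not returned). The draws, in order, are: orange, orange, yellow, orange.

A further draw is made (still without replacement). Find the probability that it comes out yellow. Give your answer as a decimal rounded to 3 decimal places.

0.579

Compute the likelihood of the observed sequence for each case: P(data | urn A) = (5/12)(4/11)(7/10)(3/9) = 0.035354; P(data | urn B) = (6/10)(5/9)(4/8)(4/7) = 0.095238.
Weighting by the prior gives 5/9 · 0.035354 = 0.019641, 4/9 · 0.095238 = 0.042328; these sum to 0.061969.
The posterior is then P(urn A | data) = 0.31695, P(urn B | data) = 0.68305.
So P(yellow next | data) = Σ P(yellow next | H) P(H | data) = (3/4)(0.31695) + (1/2)(0.68305) = 0.57924.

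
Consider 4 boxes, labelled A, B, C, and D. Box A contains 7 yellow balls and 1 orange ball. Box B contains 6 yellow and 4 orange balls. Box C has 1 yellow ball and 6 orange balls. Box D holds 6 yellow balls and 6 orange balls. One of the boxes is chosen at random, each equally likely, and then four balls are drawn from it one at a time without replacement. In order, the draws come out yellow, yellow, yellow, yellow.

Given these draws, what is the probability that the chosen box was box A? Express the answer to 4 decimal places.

Compute the likelihood of the observed sequence for each case: P(data | box A) = (7/8)(6/7)(5/6)(4/5) = 1/2; P(data | box B) = (6/10)(5/9)(4/8)(3/7) = 1/14; P(data | box C) = (1/7)(0/6) = 0; P(data | box D) = (6/12)(5/11)(4/10)(3/9) = 1/33.
Weighting by the prior gives 1/4 · 1/2 = 1/8, 1/4 · 1/14 = 1/56, 1/4 · 0 = 0, 1/4 · 1/33 = 1/132; these sum to 139/924.
Therefore the posterior P(box A | data) = (1/8) / (139/924) = 231/278.

0.8309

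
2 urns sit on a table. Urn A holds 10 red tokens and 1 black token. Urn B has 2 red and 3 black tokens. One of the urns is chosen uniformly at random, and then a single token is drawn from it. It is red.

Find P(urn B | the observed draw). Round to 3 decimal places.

The likelihood of this draw under each hypothesis: P(data | urn A) = (10/11) = 10/11; P(data | urn B) = (2/5) = 2/5.
Weighting by the prior gives 1/2 · 10/11 = 5/11, 1/2 · 2/5 = 1/5; these sum to 36/55.
Therefore the posterior P(urn B | data) = (1/5) / (36/55) = 11/36.

0.306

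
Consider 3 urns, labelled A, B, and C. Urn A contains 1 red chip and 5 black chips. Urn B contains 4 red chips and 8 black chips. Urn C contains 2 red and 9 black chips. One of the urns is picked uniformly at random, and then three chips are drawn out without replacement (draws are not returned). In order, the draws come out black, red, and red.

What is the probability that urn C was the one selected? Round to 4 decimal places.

Compute the likelihood of the observed sequence for each case: P(data | urn A) = (5/6)(1/5)(0/4) = 0; P(data | urn B) = (8/12)(4/11)(3/10) = 4/55; P(data | urn C) = (9/11)(2/10)(1/9) = 1/55.
Weighting by the prior gives 1/3 · 0 = 0, 1/3 · 4/55 = 4/165, 1/3 · 1/55 = 1/165; summing to 1/33.
By Bayes' rule, P(urn C | data) = (1/165) / (1/33) = 1/5.

0.2000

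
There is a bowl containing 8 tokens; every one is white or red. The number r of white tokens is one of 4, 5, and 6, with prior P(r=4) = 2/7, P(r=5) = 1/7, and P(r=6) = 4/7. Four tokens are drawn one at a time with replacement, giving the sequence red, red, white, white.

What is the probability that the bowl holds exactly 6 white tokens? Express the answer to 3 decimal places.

0.439

Compute the likelihood of the observed sequence for each case: P(data | r = 4) = (4/8)(4/8)(4/8)(4/8) = 0.0625; P(data | r = 5) = (3/8)(3/8)(5/8)(5/8) = 0.054932; P(data | r = 6) = (2/8)(2/8)(6/8)(6/8) = 0.035156.
The prior-weighted likelihoods are 2/7 · 0.0625 = 0.017857, 1/7 · 0.054932 = 0.0078474, 4/7 · 0.035156 = 0.020089; these sum to 0.045794.
So P(r = 6 | data) = (0.020089) / (0.045794) = 0.43869.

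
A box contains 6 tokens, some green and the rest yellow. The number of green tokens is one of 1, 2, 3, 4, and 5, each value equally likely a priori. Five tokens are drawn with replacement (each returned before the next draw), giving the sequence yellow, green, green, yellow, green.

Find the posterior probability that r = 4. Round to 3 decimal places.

0.329

Under each hypothesis, the probability of the observed sequence is: P(data | r = 1) = (5/6)(1/6)(1/6)(5/6)(1/6) = 0.003215; P(data | r = 2) = (4/6)(2/6)(2/6)(4/6)(2/6) = 0.016461; P(data | r = 3) = (3/6)(3/6)(3/6)(3/6)(3/6) = 0.03125; P(data | r = 4) = (2/6)(4/6)(4/6)(2/6)(4/6) = 0.032922; P(data | r = 5) = (1/6)(5/6)(5/6)(1/6)(5/6) = 0.016075.
Multiplying each by its prior: 1/5 · 0.003215 = 0.000643, 1/5 · 0.016461 = 0.0032922, 1/5 · 0.03125 = 0.00625, 1/5 · 0.032922 = 0.0065844, 1/5 · 0.016075 = 0.003215; with total 0.019985.
Therefore the posterior P(r = 4 | data) = (0.0065844) / (0.019985) = 0.32947.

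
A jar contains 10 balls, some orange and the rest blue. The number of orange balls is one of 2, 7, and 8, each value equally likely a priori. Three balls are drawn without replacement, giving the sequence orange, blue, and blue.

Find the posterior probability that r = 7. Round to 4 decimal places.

0.2471

Compute the likelihood of the observed sequence for each case: P(data | r = 2) = (2/10)(8/9)(7/8) = 7/45; P(data | r = 7) = (7/10)(3/9)(2/8) = 7/120; P(data | r = 8) = (8/10)(2/9)(1/8) = 1/45.
Multiplying each by its prior: 1/3 · 7/45 = 7/135, 1/3 · 7/120 = 7/360, 1/3 · 1/45 = 1/135; these sum to 17/216.
Therefore the posterior P(r = 7 | data) = (7/360) / (17/216) = 21/85.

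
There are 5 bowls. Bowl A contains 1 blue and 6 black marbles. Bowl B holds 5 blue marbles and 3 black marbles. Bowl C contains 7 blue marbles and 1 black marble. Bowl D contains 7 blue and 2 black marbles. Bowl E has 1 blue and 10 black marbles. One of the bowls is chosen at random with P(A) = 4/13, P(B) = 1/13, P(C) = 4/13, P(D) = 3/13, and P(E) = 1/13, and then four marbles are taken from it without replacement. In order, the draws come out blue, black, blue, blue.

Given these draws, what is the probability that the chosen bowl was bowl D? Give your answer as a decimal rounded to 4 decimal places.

The likelihood of the observed sequence under each hypothesis: P(data | bowl A) = (1/7)(6/6)(0/5) = 0; P(data | bowl B) = (5/8)(3/7)(4/6)(3/5) = 3/28; P(data | bowl C) = (7/8)(1/7)(6/6)(5/5) = 1/8; P(data | bowl D) = (7/9)(2/8)(6/7)(5/6) = 5/36; P(data | bowl E) = (1/11)(10/10)(0/9) = 0.
Weighting by the prior gives 4/13 · 0 = 0, 1/13 · 3/28 = 3/364, 4/13 · 1/8 = 1/26, 3/13 · 5/36 = 5/156, 1/13 · 0 = 0; these sum to 43/546.
Therefore the posterior P(bowl D | data) = (5/156) / (43/546) = 35/86.

0.4070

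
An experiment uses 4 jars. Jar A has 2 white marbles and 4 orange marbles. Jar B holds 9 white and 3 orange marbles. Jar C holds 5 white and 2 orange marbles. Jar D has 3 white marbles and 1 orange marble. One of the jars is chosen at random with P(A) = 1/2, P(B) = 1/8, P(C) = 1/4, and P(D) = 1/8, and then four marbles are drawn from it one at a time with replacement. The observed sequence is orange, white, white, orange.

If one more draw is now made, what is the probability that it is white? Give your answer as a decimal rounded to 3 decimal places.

Under each hypothesis, the probability of the observed sequence is: P(data | jar A) = (4/6)(2/6)(2/6)(4/6) = 0.049383; P(data | jar B) = (3/12)(9/12)(9/12)(3/12) = 0.035156; P(data | jar C) = (2/7)(5/7)(5/7)(2/7) = 0.041649; P(data | jar D) = (1/4)(3/4)(3/4)(1/4) = 0.035156.
Multiplying each by its prior: 1/2 · 0.049383 = 0.024691, 1/8 · 0.035156 = 0.0043945, 1/4 · 0.041649 = 0.010412, 1/8 · 0.035156 = 0.0043945; summing to 0.043893.
The posterior is then P(jar A | data) = 0.56254, P(jar B | data) = 0.10012, P(jar C | data) = 0.23722, P(jar D | data) = 0.10012.
Averaging over the posterior, P(white next | data) = (1/3)(0.56254) + (3/4)(0.10012) + (5/7)(0.23722) + (3/4)(0.10012) = 0.50714.

0.507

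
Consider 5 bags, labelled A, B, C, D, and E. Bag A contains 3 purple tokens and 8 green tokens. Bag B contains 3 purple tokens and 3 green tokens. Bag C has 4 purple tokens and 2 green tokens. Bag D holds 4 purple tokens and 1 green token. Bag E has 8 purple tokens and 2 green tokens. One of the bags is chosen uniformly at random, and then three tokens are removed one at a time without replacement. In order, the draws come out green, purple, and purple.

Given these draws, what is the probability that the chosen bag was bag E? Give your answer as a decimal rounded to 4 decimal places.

0.2063

Compute the likelihood of the observed sequence for each case: P(data | bag A) = (8/11)(3/10)(2/9) = 0.048485; P(data | bag B) = (3/6)(3/5)(2/4) = 0.15; P(data | bag C) = (2/6)(4/5)(3/4) = 0.2; P(data | bag D) = (1/5)(4/4)(3/3) = 0.2; P(data | bag E) = (2/10)(8/9)(7/8) = 0.15556.
Multiplying each by its prior: 1/5 · 0.048485 = 0.009697, 1/5 · 0.15 = 0.03, 1/5 · 0.2 = 0.04, 1/5 · 0.2 = 0.04, 1/5 · 0.15556 = 0.031111; with total 0.15081.
By Bayes' rule, P(bag E | data) = (0.031111) / (0.15081) = 0.2063.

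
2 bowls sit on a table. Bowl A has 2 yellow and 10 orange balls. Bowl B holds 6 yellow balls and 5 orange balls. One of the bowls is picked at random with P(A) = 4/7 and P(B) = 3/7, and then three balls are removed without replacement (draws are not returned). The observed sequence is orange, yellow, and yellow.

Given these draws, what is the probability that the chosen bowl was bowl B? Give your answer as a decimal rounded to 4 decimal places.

Under each hypothesis, the probability of the observed sequence is: P(data | bowl A) = (10/12)(2/11)(1/10) = 1/66; P(data | bowl B) = (5/11)(6/10)(5/9) = 5/33.
The prior-weighted likelihoods are 4/7 · 1/66 = 2/231, 3/7 · 5/33 = 5/77; these sum to 17/231.
Hence P(bowl B | data) = (5/77) / (17/231) = 15/17.

0.8824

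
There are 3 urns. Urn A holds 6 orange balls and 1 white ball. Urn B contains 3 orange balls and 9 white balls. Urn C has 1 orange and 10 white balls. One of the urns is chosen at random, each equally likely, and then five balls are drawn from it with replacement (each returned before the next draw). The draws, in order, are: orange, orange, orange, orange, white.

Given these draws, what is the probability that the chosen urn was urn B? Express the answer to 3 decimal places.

Under each hypothesis, the probability of the observed sequence is: P(data | urn A) = (6/7)(6/7)(6/7)(6/7)(1/7) = 0.077111; P(data | urn B) = (3/12)(3/12)(3/12)(3/12)(9/12) = 0.0029297; P(data | urn C) = (1/11)(1/11)(1/11)(1/11)(10/11) = 6.2092e-05.
The prior-weighted likelihoods are 1/3 · 0.077111 = 0.025704, 1/3 · 0.0029297 = 0.00097656, 1/3 · 6.2092e-05 = 2.0697e-05; with total 0.026701.
So P(urn B | data) = (0.00097656) / (0.026701) = 0.036574.

0.037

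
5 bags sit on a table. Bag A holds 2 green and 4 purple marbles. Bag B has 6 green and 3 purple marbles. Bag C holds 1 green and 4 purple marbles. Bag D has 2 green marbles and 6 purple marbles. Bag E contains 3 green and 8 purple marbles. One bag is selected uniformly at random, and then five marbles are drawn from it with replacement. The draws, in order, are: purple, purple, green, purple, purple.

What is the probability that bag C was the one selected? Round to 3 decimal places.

0.263

Under each hypothesis, the probability of the observed sequence is: P(data | bag A) = (4/6)(4/6)(2/6)(4/6)(4/6) = 0.065844; P(data | bag B) = (3/9)(3/9)(6/9)(3/9)(3/9) = 0.0082305; P(data | bag C) = (4/5)(4/5)(1/5)(4/5)(4/5) = 0.08192; P(data | bag D) = (6/8)(6/8)(2/8)(6/8)(6/8) = 0.079102; P(data | bag E) = (8/11)(8/11)(3/11)(8/11)(8/11) = 0.076299.
Weighting by the prior gives 1/5 · 0.065844 = 0.013169, 1/5 · 0.0082305 = 0.0016461, 1/5 · 0.08192 = 0.016384, 1/5 · 0.079102 = 0.01582, 1/5 · 0.076299 = 0.01526; these sum to 0.062279.
Therefore the posterior P(bag C | data) = (0.016384) / (0.062279) = 0.26307.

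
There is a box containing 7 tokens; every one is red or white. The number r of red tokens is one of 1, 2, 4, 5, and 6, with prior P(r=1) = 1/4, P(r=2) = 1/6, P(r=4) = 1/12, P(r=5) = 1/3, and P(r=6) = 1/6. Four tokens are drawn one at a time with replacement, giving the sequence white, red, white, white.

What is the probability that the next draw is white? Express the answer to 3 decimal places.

Under each hypothesis, the probability of the observed sequence is: P(data | r = 1) = (6/7)(1/7)(6/7)(6/7) = 0.089963; P(data | r = 2) = (5/7)(2/7)(5/7)(5/7) = 0.10412; P(data | r = 4) = (3/7)(4/7)(3/7)(3/7) = 0.044981; P(data | r = 5) = (2/7)(5/7)(2/7)(2/7) = 0.01666; P(data | r = 6) = (1/7)(6/7)(1/7)(1/7) = 0.002499.
The prior-weighted likelihoods are 1/4 · 0.089963 = 0.022491, 1/6 · 0.10412 = 0.017354, 1/12 · 0.044981 = 0.0037484, 1/3 · 0.01666 = 0.0055532, 1/6 · 0.002499 = 0.00041649; these sum to 0.049563.
Dividing through by the total gives posterior P(r = 1 | data) = 0.45378, P(r = 2 | data) = 0.35014, P(r = 4 | data) = 0.07563, P(r = 5 | data) = 0.11204, P(r = 6 | data) = 0.0084034.
So P(white next | data) = Σ P(white next | H) P(H | data) = (6/7)(0.45378) + (5/7)(0.35014) + (3/7)(0.07563) + (2/7)(0.11204) + (1/7)(0.0084034) = 0.70468.

0.705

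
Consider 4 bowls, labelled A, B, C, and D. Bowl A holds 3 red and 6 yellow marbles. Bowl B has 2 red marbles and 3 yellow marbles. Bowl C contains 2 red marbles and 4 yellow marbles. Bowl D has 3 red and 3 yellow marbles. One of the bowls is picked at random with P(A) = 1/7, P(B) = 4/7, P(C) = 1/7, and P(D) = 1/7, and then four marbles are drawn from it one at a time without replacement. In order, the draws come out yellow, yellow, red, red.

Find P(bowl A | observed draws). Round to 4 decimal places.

0.0951

For each hypothesis, P(data | H) works out to: P(data | bowl A) = (6/9)(5/8)(3/7)(2/6) = 0.059524; P(data | bowl B) = (3/5)(2/4)(2/3)(1/2) = 0.1; P(data | bowl C) = (4/6)(3/5)(2/4)(1/3) = 0.066667; P(data | bowl D) = (3/6)(2/5)(3/4)(2/3) = 0.1.
Weighting by the prior gives 1/7 · 0.059524 = 0.0085034, 4/7 · 0.1 = 0.057143, 1/7 · 0.066667 = 0.0095238, 1/7 · 0.1 = 0.014286; with total 0.089456.
So P(bowl A | data) = (0.0085034) / (0.089456) = 0.095057.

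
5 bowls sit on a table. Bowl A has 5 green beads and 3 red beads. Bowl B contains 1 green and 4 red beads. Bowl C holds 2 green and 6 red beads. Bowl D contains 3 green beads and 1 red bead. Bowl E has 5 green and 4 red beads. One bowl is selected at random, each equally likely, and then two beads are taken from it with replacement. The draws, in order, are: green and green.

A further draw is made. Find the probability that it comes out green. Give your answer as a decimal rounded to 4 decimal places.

For each hypothesis, P(data | H) works out to: P(data | bowl A) = (5/8)(5/8) = 0.39062; P(data | bowl B) = (1/5)(1/5) = 0.04; P(data | bowl C) = (2/8)(2/8) = 0.0625; P(data | bowl D) = (3/4)(3/4) = 0.5625; P(data | bowl E) = (5/9)(5/9) = 0.30864.
Weighting by the prior gives 1/5 · 0.39062 = 0.078125, 1/5 · 0.04 = 0.008, 1/5 · 0.0625 = 0.0125, 1/5 · 0.5625 = 0.1125, 1/5 · 0.30864 = 0.061728; summing to 0.27285.
Normalising, the posterior is P(bowl A | data) = 0.28633, P(bowl B | data) = 0.02932, P(bowl C | data) = 0.045812, P(bowl D | data) = 0.41231, P(bowl E | data) = 0.22623.
The predictive probability is P(green next | data) = (5/8)(0.28633) + (1/5)(0.02932) + (1/4)(0.045812) + (3/4)(0.41231) + (5/9)(0.22623) = 0.63119.

0.6312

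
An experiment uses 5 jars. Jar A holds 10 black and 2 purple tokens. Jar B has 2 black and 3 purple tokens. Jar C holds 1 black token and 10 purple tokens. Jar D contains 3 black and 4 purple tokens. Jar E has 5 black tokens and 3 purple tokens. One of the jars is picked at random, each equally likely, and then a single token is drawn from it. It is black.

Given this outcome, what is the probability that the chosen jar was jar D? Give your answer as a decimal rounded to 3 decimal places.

Compute the likelihood of this draw for each case: P(data | jar A) = (10/12) = 0.83333; P(data | jar B) = (2/5) = 0.4; P(data | jar C) = (1/11) = 0.090909; P(data | jar D) = (3/7) = 0.42857; P(data | jar E) = (5/8) = 0.625.
Weighting by the prior gives 1/5 · 0.83333 = 0.16667, 1/5 · 0.4 = 0.08, 1/5 · 0.090909 = 0.018182, 1/5 · 0.42857 = 0.085714, 1/5 · 0.625 = 0.125; summing to 0.47556.
So P(jar D | data) = (0.085714) / (0.47556) = 0.18024.

0.180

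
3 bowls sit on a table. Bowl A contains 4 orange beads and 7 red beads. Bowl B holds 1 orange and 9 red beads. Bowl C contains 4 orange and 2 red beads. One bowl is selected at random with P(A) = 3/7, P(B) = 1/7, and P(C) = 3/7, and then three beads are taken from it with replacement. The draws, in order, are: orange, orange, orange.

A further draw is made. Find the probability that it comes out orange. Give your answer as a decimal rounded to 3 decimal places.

0.624

The likelihood of the observed sequence under each hypothesis: P(data | bowl A) = (4/11)(4/11)(4/11) = 0.048084; P(data | bowl B) = (1/10)(1/10)(1/10) = 0.001; P(data | bowl C) = (4/6)(4/6)(4/6) = 0.2963.
Multiplying each by its prior: 3/7 · 0.048084 = 0.020607, 1/7 · 0.001 = 0.00014286, 3/7 · 0.2963 = 0.12698; summing to 0.14773.
Dividing through by the total gives posterior P(bowl A | data) = 0.13949, P(bowl B | data) = 0.00096699, P(bowl C | data) = 0.85954.
Averaging over the posterior, P(orange next | data) = (4/11)(0.13949) + (1/10)(0.00096699) + (2/3)(0.85954) = 0.62385.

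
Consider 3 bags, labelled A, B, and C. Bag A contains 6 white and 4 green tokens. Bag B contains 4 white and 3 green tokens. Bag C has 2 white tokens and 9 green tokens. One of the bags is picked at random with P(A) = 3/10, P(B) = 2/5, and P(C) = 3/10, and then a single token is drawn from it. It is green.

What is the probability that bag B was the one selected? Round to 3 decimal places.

0.319

For each hypothesis, P(data | H) works out to: P(data | bag A) = (4/10) = 0.4; P(data | bag B) = (3/7) = 0.42857; P(data | bag C) = (9/11) = 0.81818.
The prior-weighted likelihoods are 3/10 · 0.4 = 0.12, 2/5 · 0.42857 = 0.17143, 3/10 · 0.81818 = 0.24545; with total 0.53688.
Hence P(bag B | data) = (0.17143) / (0.53688) = 0.3193.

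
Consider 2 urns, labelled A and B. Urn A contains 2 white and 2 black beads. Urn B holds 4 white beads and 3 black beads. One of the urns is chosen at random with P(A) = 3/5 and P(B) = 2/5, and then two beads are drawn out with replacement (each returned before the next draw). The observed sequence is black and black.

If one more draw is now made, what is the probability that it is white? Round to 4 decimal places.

0.5235

The likelihood of the observed sequence under each hypothesis: P(data | urn A) = (2/4)(2/4) = 1/4; P(data | urn B) = (3/7)(3/7) = 9/49.
Multiplying each by its prior: 3/5 · 1/4 = 3/20, 2/5 · 9/49 = 18/245; these sum to 219/980.
Dividing through by the total gives posterior P(urn A | data) = 0.67123, P(urn B | data) = 0.32877.
Averaging over the posterior, P(white next | data) = (1/2)(0.67123) + (4/7)(0.32877) = 0.52348.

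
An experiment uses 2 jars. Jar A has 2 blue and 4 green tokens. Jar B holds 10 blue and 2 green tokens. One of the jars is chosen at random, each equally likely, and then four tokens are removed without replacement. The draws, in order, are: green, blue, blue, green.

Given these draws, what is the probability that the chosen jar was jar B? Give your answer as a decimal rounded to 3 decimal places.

0.185

Compute the likelihood of the observed sequence for each case: P(data | jar A) = (4/6)(2/5)(1/4)(3/3) = 1/15; P(data | jar B) = (2/12)(10/11)(9/10)(1/9) = 1/66.
Weighting by the prior gives 1/2 · 1/15 = 1/30, 1/2 · 1/66 = 1/132; these sum to 9/220.
So P(jar B | data) = (1/132) / (9/220) = 5/27.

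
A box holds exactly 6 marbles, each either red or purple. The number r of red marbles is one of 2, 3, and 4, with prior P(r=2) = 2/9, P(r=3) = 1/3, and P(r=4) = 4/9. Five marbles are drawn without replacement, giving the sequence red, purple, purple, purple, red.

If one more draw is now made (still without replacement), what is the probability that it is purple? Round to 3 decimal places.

0.471

Compute the likelihood of the observed sequence for each case: P(data | r = 2) = (2/6)(4/5)(3/4)(2/3)(1/2) = 1/15; P(data | r = 3) = (3/6)(3/5)(2/4)(1/3)(2/2) = 1/20; P(data | r = 4) = (4/6)(2/5)(1/4)(0/3) = 0.
Weighting by the prior gives 2/9 · 1/15 = 2/135, 1/3 · 1/20 = 1/60, 4/9 · 0 = 0; with total 17/540.
Dividing through by the total gives posterior P(r = 2 | data) = 8/17, P(r = 3 | data) = 9/17, P(r = 4 | data) = 0.
Averaging over the posterior, P(purple next | data) = (1)(8/17) + (0)(9/17) = 8/17.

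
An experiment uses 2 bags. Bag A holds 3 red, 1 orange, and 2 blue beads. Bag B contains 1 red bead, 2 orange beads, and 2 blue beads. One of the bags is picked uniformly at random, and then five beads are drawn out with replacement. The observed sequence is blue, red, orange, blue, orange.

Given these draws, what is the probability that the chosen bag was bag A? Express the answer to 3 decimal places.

0.232

Compute the likelihood of the observed sequence for each case: P(data | bag A) = (2/6)(3/6)(1/6)(2/6)(1/6) = 0.0015432; P(data | bag B) = (2/5)(1/5)(2/5)(2/5)(2/5) = 0.00512.
Weighting by the prior gives 1/2 · 0.0015432 = 0.0007716, 1/2 · 0.00512 = 0.00256; these sum to 0.0033316.
Therefore the posterior P(bag A | data) = (0.0007716) / (0.0033316) = 0.2316.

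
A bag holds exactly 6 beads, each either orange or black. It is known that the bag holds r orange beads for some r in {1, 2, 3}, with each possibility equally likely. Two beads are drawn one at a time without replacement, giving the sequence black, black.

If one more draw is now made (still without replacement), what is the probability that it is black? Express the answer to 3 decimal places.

For each hypothesis, P(data | H) works out to: P(data | r = 1) = (5/6)(4/5) = 2/3; P(data | r = 2) = (4/6)(3/5) = 2/5; P(data | r = 3) = (3/6)(2/5) = 1/5.
Weighting by the prior gives 1/3 · 2/3 = 2/9, 1/3 · 2/5 = 2/15, 1/3 · 1/5 = 1/15; these sum to 19/45.
The posterior is then P(r = 1 | data) = 10/19, P(r = 2 | data) = 6/19, P(r = 3 | data) = 3/19.
Averaging over the posterior, P(black next | data) = (3/4)(10/19) + (1/2)(6/19) + (1/4)(3/19) = 45/76.

0.592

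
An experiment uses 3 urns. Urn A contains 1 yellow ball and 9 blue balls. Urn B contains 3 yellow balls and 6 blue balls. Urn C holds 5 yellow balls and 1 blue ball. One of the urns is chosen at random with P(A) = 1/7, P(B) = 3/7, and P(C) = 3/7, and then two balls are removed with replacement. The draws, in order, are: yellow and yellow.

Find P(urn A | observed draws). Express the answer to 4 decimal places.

0.0041

For each hypothesis, P(data | H) works out to: P(data | urn A) = (1/10)(1/10) = 1/100; P(data | urn B) = (3/9)(3/9) = 1/9; P(data | urn C) = (5/6)(5/6) = 25/36.
Weighting by the prior gives 1/7 · 1/100 = 1/700, 3/7 · 1/9 = 1/21, 3/7 · 25/36 = 25/84; these sum to 26/75.
So P(urn A | data) = (1/700) / (26/75) = 3/728.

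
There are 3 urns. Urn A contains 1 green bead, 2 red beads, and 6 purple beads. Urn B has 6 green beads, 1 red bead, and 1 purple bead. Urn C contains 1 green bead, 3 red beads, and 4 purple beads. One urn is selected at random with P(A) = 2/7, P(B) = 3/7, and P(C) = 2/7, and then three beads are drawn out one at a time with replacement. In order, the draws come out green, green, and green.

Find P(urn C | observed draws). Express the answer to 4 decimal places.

The likelihood of the observed sequence under each hypothesis: P(data | urn A) = (1/9)(1/9)(1/9) = 0.0013717; P(data | urn B) = (6/8)(6/8)(6/8) = 0.42188; P(data | urn C) = (1/8)(1/8)(1/8) = 0.0019531.
Multiplying each by its prior: 2/7 · 0.0013717 = 0.00039193, 3/7 · 0.42188 = 0.1808, 2/7 · 0.0019531 = 0.00055804; with total 0.18175.
Therefore the posterior P(urn C | data) = (0.00055804) / (0.18175) = 0.0030703.

0.0031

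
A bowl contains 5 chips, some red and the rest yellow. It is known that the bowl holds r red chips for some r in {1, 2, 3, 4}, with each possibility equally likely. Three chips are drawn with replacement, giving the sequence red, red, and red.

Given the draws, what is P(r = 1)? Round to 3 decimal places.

0.010

Compute the likelihood of the observed sequence for each case: P(data | r = 1) = (1/5)(1/5)(1/5) = 1/125; P(data | r = 2) = (2/5)(2/5)(2/5) = 8/125; P(data | r = 3) = (3/5)(3/5)(3/5) = 27/125; P(data | r = 4) = (4/5)(4/5)(4/5) = 64/125.
Multiplying each by its prior: 1/4 · 1/125 = 1/500, 1/4 · 8/125 = 2/125, 1/4 · 27/125 = 27/500, 1/4 · 64/125 = 16/125; these sum to 1/5.
So P(r = 1 | data) = (1/500) / (1/5) = 1/100.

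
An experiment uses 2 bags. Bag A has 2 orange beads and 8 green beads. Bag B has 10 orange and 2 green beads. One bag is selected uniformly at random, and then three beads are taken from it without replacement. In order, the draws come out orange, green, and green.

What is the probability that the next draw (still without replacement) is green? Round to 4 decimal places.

0.7811

For each hypothesis, P(data | H) works out to: P(data | bag A) = (2/10)(8/9)(7/8) = 0.15556; P(data | bag B) = (10/12)(2/11)(1/10) = 0.015152.
Weighting by the prior gives 1/2 · 0.15556 = 0.077778, 1/2 · 0.015152 = 0.0075758; these sum to 0.085354.
The posterior is then P(bag A | data) = 0.91124, P(bag B | data) = 0.088757.
So P(green next | data) = Σ P(green next | H) P(H | data) = (6/7)(0.91124) + (0)(0.088757) = 0.78107.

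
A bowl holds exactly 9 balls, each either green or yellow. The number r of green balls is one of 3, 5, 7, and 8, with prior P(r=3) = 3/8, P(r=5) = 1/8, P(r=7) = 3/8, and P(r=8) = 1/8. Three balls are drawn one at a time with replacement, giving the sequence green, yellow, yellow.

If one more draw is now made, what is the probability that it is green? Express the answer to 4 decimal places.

0.4534

For each hypothesis, P(data | H) works out to: P(data | r = 3) = (3/9)(6/9)(6/9) = 4/27; P(data | r = 5) = (5/9)(4/9)(4/9) = 80/729; P(data | r = 7) = (7/9)(2/9)(2/9) = 28/729; P(data | r = 8) = (8/9)(1/9)(1/9) = 8/729.
Weighting by the prior gives 3/8 · 4/27 = 1/18, 1/8 · 80/729 = 10/729, 3/8 · 28/729 = 7/486, 1/8 · 8/729 = 1/729; summing to 62/729.
Normalising, the posterior is P(r = 3 | data) = 81/124, P(r = 5 | data) = 5/31, P(r = 7 | data) = 21/124, P(r = 8 | data) = 1/62.
Averaging over the posterior, P(green next | data) = (1/3)(81/124) + (5/9)(5/31) + (7/9)(21/124) + (8/9)(1/62) = 253/558.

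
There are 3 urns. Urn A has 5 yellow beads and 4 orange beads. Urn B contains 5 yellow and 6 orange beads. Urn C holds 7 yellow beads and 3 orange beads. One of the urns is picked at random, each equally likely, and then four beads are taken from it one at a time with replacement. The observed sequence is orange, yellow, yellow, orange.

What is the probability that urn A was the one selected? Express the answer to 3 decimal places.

0.366

Under each hypothesis, the probability of the observed sequence is: P(data | urn A) = (4/9)(5/9)(5/9)(4/9) = 0.060966; P(data | urn B) = (6/11)(5/11)(5/11)(6/11) = 0.061471; P(data | urn C) = (3/10)(7/10)(7/10)(3/10) = 0.0441.
The prior-weighted likelihoods are 1/3 · 0.060966 = 0.020322, 1/3 · 0.061471 = 0.02049, 1/3 · 0.0441 = 0.0147; with total 0.055513.
Hence P(urn A | data) = (0.020322) / (0.055513) = 0.36608.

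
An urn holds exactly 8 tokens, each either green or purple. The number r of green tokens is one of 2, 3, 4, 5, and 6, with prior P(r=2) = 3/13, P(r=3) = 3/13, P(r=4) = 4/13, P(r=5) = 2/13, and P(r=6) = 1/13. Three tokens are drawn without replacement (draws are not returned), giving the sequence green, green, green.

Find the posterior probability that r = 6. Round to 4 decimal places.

0.3390

The likelihood of the observed sequence under each hypothesis: P(data | r = 2) = (2/8)(1/7)(0/6) = 0; P(data | r = 3) = (3/8)(2/7)(1/6) = 1/56; P(data | r = 4) = (4/8)(3/7)(2/6) = 1/14; P(data | r = 5) = (5/8)(4/7)(3/6) = 5/28; P(data | r = 6) = (6/8)(5/7)(4/6) = 5/14.
Weighting by the prior gives 3/13 · 0 = 0, 3/13 · 1/56 = 3/728, 4/13 · 1/14 = 2/91, 2/13 · 5/28 = 5/182, 1/13 · 5/14 = 5/182; with total 59/728.
So P(r = 6 | data) = (5/182) / (59/728) = 20/59.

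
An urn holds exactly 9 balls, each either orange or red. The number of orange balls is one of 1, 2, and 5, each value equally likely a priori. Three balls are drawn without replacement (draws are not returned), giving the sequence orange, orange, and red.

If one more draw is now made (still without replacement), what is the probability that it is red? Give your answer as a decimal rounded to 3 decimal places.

0.574

Compute the likelihood of the observed sequence for each case: P(data | r = 1) = (1/9)(0/8) = 0; P(data | r = 2) = (2/9)(1/8)(7/7) = 1/36; P(data | r = 5) = (5/9)(4/8)(4/7) = 10/63.
Multiplying each by its prior: 1/3 · 0 = 0, 1/3 · 1/36 = 1/108, 1/3 · 10/63 = 10/189; these sum to 47/756.
Normalising, the posterior is P(r = 1 | data) = 0, P(r = 2 | data) = 7/47, P(r = 5 | data) = 40/47.
Averaging over the posterior, P(red next | data) = (1)(7/47) + (1/2)(40/47) = 27/47.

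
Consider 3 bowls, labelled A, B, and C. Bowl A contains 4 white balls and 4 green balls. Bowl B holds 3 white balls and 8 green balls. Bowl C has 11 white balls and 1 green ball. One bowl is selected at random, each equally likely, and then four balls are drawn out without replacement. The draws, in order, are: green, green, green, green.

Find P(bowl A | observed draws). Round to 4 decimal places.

The likelihood of the observed sequence under each hypothesis: P(data | bowl A) = (4/8)(3/7)(2/6)(1/5) = 0.014286; P(data | bowl B) = (8/11)(7/10)(6/9)(5/8) = 0.21212; P(data | bowl C) = (1/12)(0/11) = 0.
Weighting by the prior gives 1/3 · 0.014286 = 0.0047619, 1/3 · 0.21212 = 0.070707, 1/3 · 0 = 0; summing to 0.075469.
By Bayes' rule, P(bowl A | data) = (0.0047619) / (0.075469) = 0.063098.

0.0631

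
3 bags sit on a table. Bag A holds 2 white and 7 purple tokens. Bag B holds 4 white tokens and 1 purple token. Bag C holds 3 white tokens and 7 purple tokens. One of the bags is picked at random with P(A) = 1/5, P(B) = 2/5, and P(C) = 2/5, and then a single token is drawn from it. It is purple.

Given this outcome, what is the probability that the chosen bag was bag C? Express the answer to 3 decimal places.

0.543

Under each hypothesis, the probability of this draw is: P(data | bag A) = (7/9) = 7/9; P(data | bag B) = (1/5) = 1/5; P(data | bag C) = (7/10) = 7/10.
The prior-weighted likelihoods are 1/5 · 7/9 = 7/45, 2/5 · 1/5 = 2/25, 2/5 · 7/10 = 7/25; these sum to 116/225.
So P(bag C | data) = (7/25) / (116/225) = 63/116.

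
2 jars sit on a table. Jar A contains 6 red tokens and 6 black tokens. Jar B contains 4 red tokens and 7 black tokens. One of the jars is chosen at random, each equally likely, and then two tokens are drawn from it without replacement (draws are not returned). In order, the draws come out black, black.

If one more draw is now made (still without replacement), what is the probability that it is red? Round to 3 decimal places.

0.502

For each hypothesis, P(data | H) works out to: P(data | jar A) = (6/12)(5/11) = 5/22; P(data | jar B) = (7/11)(6/10) = 21/55.
Weighting by the prior gives 1/2 · 5/22 = 5/44, 1/2 · 21/55 = 21/110; with total 67/220.
Dividing through by the total gives posterior P(jar A | data) = 25/67, P(jar B | data) = 42/67.
Averaging over the posterior, P(red next | data) = (3/5)(25/67) + (4/9)(42/67) = 101/201.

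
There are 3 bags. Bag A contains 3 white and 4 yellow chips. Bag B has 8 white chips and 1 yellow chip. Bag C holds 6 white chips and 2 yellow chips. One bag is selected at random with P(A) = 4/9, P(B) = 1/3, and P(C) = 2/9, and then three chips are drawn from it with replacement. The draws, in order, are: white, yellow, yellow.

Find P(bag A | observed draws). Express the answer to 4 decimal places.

0.8155

Compute the likelihood of the observed sequence for each case: P(data | bag A) = (3/7)(4/7)(4/7) = 0.13994; P(data | bag B) = (8/9)(1/9)(1/9) = 0.010974; P(data | bag C) = (6/8)(2/8)(2/8) = 0.046875.
Multiplying each by its prior: 4/9 · 0.13994 = 0.062196, 1/3 · 0.010974 = 0.003658, 2/9 · 0.046875 = 0.010417; summing to 0.076271.
By Bayes' rule, P(bag A | data) = (0.062196) / (0.076271) = 0.81547.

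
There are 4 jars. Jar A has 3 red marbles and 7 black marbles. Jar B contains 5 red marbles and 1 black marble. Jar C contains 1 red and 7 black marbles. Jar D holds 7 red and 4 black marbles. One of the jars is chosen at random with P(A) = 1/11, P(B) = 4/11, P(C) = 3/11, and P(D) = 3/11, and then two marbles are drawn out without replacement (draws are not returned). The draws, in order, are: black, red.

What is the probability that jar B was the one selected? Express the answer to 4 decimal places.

Compute the likelihood of the observed sequence for each case: P(data | jar A) = (7/10)(3/9) = 0.23333; P(data | jar B) = (1/6)(5/5) = 0.16667; P(data | jar C) = (7/8)(1/7) = 0.125; P(data | jar D) = (4/11)(7/10) = 0.25455.
Multiplying each by its prior: 1/11 · 0.23333 = 0.021212, 4/11 · 0.16667 = 0.060606, 3/11 · 0.125 = 0.034091, 3/11 · 0.25455 = 0.069421; summing to 0.18533.
By Bayes' rule, P(jar B | data) = (0.060606) / (0.18533) = 0.32702.

0.3270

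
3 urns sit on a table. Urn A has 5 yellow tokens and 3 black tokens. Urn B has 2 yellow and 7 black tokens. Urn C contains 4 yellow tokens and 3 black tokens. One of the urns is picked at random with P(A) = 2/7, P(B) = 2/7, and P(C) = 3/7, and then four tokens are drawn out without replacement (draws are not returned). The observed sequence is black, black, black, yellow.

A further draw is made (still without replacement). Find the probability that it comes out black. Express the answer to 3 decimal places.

0.557

Compute the likelihood of the observed sequence for each case: P(data | urn A) = (3/8)(2/7)(1/6)(5/5) = 0.017857; P(data | urn B) = (7/9)(6/8)(5/7)(2/6) = 0.13889; P(data | urn C) = (3/7)(2/6)(1/5)(4/4) = 0.028571.
Multiplying each by its prior: 2/7 · 0.017857 = 0.005102, 2/7 · 0.13889 = 0.039683, 3/7 · 0.028571 = 0.012245; summing to 0.057029.
Normalising, the posterior is P(urn A | data) = 0.089463, P(urn B | data) = 0.69583, P(urn C | data) = 0.21471.
So P(black next | data) = Σ P(black next | H) P(H | data) = (0)(0.089463) + (4/5)(0.69583) + (0)(0.21471) = 0.55666.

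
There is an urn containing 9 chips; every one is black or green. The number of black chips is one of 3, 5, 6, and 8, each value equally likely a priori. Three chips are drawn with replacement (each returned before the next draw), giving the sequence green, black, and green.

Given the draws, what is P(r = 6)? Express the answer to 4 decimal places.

0.2160

Under each hypothesis, the probability of the observed sequence is: P(data | r = 3) = (6/9)(3/9)(6/9) = 0.14815; P(data | r = 5) = (4/9)(5/9)(4/9) = 0.10974; P(data | r = 6) = (3/9)(6/9)(3/9) = 0.074074; P(data | r = 8) = (1/9)(8/9)(1/9) = 0.010974.
Multiplying each by its prior: 1/4 · 0.14815 = 0.037037, 1/4 · 0.10974 = 0.027435, 1/4 · 0.074074 = 0.018519, 1/4 · 0.010974 = 0.0027435; with total 0.085734.
Therefore the posterior P(r = 6 | data) = (0.018519) / (0.085734) = 0.216.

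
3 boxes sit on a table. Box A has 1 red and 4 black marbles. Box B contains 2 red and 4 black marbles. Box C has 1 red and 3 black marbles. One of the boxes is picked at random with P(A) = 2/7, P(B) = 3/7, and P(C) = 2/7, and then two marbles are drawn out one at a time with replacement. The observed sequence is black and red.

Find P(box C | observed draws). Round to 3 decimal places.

0.275

For each hypothesis, P(data | H) works out to: P(data | box A) = (4/5)(1/5) = 0.16; P(data | box B) = (4/6)(2/6) = 0.22222; P(data | box C) = (3/4)(1/4) = 0.1875.
Weighting by the prior gives 2/7 · 0.16 = 0.045714, 3/7 · 0.22222 = 0.095238, 2/7 · 0.1875 = 0.053571; these sum to 0.19452.
By Bayes' rule, P(box C | data) = (0.053571) / (0.19452) = 0.2754.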